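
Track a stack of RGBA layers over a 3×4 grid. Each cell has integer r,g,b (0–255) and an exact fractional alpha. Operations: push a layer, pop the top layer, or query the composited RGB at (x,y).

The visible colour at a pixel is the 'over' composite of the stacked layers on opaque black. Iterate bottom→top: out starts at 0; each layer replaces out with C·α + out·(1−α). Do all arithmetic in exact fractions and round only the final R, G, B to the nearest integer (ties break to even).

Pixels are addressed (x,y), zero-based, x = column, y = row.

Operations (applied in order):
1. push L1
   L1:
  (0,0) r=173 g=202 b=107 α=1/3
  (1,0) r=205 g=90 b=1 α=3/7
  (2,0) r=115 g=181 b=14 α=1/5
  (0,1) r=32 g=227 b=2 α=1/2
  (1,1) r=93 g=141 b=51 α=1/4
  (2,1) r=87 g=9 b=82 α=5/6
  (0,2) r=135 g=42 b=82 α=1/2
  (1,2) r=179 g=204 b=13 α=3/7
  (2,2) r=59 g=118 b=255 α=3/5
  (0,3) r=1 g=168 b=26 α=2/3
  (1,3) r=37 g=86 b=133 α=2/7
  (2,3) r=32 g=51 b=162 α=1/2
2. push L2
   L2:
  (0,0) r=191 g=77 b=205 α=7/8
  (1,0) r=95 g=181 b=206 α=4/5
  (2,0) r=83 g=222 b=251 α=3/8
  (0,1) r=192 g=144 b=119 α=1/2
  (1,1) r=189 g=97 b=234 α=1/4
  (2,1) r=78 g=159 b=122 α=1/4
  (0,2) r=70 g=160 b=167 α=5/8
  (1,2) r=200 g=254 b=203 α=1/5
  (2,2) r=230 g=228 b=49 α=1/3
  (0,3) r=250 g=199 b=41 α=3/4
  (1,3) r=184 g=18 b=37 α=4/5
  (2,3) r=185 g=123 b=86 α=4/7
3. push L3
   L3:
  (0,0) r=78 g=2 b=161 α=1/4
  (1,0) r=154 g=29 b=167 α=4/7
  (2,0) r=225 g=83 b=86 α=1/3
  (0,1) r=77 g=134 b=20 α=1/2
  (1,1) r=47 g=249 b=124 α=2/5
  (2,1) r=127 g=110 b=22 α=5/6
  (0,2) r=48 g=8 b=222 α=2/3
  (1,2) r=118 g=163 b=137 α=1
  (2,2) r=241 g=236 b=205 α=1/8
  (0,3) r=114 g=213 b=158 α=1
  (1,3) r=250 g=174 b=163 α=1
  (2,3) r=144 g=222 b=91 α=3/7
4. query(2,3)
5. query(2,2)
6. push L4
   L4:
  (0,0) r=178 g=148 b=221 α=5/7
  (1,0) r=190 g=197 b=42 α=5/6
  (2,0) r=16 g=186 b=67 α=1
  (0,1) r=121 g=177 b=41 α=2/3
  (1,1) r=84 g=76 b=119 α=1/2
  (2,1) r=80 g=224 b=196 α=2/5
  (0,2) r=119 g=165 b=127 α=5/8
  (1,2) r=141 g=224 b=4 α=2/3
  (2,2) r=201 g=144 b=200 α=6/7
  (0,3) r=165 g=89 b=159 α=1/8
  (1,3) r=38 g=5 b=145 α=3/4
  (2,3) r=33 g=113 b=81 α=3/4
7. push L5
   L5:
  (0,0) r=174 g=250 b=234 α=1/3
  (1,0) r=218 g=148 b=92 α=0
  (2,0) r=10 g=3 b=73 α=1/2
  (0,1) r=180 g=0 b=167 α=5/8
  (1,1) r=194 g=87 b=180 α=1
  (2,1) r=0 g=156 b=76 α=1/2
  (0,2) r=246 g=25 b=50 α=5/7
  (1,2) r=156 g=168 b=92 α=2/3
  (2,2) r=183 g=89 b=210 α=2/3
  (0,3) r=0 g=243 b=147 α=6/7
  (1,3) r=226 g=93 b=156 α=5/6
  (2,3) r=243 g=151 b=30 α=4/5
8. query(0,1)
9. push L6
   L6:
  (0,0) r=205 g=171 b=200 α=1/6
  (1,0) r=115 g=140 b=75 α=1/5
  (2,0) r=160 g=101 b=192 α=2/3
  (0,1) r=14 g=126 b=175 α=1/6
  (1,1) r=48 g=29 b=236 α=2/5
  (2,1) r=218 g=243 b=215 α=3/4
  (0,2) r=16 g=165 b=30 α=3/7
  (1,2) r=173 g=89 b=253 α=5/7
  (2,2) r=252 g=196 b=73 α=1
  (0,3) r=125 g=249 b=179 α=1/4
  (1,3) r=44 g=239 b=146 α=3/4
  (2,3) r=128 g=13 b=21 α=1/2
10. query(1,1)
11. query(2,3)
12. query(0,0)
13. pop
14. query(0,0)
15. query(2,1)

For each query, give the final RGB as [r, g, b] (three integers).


at x=2,y=3 over L1,L2,L3:
+L1 (α=1/2) → [16, 51/2, 81]
+L2 (α=4/7) → [788/7, 1137/14, 587/7]
+L3 (α=3/7) → [6176/49, 6936/49, 4259/49]
= [126, 142, 87]

(2,2) stack=L1,L2,L3; from [0,0,0]:
L1 α=3/5: [177/5, 354/5, 153]
L2 α=1/3: [1504/15, 616/5, 355/3]
L3 α=1/8: [14143/120, 1373/10, 775/6]
→ [118, 137, 129]

(0,1) stack=L1,L2,L3,L4,L5; from [0,0,0]:
L1 α=1/2: [16, 227/2, 1]
L2 α=1/2: [104, 515/4, 60]
L3 α=1/2: [181/2, 1051/8, 40]
L4 α=2/3: [665/6, 3883/24, 122/3]
L5 α=5/8: [2465/16, 3883/64, 957/8]
rounded: [154, 61, 120]

(1,1) stack=L1,L2,L3,L4,L5,L6; from [0,0,0]:
+L1 (α=1/4) → [93/4, 141/4, 51/4]
+L2 (α=1/4) → [1035/16, 811/16, 1089/16]
+L3 (α=2/5) → [4609/80, 10401/80, 1447/16]
+L4 (α=1/2) → [11329/160, 16481/160, 3351/32]
+L5 (α=1) → [194, 87, 180]
+L6 (α=2/5) → [678/5, 319/5, 1012/5]
→ [136, 64, 202]

at x=2,y=3 over L1,L2,L3,L4,L5,L6:
after L1 α=1/2: [16, 51/2, 81]
after L2 α=4/7: [788/7, 1137/14, 587/7]
after L3 α=3/7: [6176/49, 6936/49, 4259/49]
after L4 α=3/4: [11027/196, 23547/196, 8083/98]
after L5 α=4/5: [201539/980, 141931/980, 19843/490]
after L6 α=1/2: [326979/1960, 154671/1960, 30133/980]
rounded: [167, 79, 31]

at x=0,y=0 over L1,L2,L3,L4,L5,L6:
+L1 (α=1/3) → [173/3, 202/3, 107/3]
+L2 (α=7/8) → [523/3, 1819/24, 1103/6]
+L3 (α=1/4) → [601/4, 1835/32, 1425/8]
+L4 (α=5/7) → [2381/14, 13675/112, 835/4]
+L5 (α=1/3) → [3599/21, 9225/56, 1303/6]
+L6 (α=1/6) → [11150/63, 18567/112, 7715/36]
→ [177, 166, 214]

query (0,0) [L1,L2,L3,L4,L5] — begin 0,0,0
+L1 (α=1/3) → [173/3, 202/3, 107/3]
+L2 (α=7/8) → [523/3, 1819/24, 1103/6]
+L3 (α=1/4) → [601/4, 1835/32, 1425/8]
+L4 (α=5/7) → [2381/14, 13675/112, 835/4]
+L5 (α=1/3) → [3599/21, 9225/56, 1303/6]
rounded: [171, 165, 217]

query (2,1) [L1,L2,L3,L4,L5] — begin 0,0,0
after L1 α=5/6: [145/2, 15/2, 205/3]
after L2 α=1/4: [591/8, 363/8, 327/4]
after L3 α=5/6: [5671/48, 4763/48, 767/24]
after L4 α=2/5: [8231/80, 11931/80, 3903/40]
after L5 α=1/2: [8231/160, 24411/160, 6943/80]
rounded: [51, 153, 87]


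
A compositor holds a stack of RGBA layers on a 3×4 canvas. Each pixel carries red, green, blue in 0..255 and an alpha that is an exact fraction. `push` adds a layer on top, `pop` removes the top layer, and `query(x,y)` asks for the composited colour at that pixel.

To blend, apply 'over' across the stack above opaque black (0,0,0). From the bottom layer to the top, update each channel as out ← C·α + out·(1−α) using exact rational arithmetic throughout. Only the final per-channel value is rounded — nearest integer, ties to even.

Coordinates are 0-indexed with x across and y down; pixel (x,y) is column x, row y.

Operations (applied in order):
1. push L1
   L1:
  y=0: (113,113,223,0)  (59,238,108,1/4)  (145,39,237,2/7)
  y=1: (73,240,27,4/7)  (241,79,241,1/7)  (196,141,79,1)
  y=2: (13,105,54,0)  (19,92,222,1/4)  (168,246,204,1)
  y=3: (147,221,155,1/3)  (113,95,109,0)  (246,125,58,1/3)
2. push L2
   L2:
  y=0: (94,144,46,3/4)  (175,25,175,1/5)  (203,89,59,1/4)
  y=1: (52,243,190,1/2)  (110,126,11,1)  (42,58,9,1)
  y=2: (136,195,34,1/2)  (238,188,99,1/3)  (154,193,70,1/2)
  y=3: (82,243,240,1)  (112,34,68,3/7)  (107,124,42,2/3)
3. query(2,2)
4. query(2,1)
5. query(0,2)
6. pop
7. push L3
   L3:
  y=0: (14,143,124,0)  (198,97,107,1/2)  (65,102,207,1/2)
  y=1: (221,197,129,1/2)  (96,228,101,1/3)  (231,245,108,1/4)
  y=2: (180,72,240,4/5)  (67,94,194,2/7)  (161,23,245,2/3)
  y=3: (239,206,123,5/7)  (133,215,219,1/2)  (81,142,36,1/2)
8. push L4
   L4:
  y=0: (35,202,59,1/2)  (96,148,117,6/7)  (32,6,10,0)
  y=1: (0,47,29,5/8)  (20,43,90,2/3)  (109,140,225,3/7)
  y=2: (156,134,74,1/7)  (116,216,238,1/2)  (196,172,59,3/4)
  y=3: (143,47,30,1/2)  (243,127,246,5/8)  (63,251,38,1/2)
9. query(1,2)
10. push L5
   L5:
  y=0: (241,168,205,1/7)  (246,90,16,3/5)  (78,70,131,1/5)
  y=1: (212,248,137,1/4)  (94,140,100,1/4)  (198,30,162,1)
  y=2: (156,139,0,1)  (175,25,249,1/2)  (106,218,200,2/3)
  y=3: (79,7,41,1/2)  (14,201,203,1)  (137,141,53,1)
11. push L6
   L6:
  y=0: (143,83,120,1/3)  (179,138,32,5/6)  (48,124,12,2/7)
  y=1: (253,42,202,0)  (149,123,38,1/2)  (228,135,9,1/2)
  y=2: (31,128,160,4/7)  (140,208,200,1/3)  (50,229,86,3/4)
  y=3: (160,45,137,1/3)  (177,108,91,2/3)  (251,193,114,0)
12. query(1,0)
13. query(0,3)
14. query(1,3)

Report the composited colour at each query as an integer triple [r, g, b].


(2,2) stack=L1,L2; from [0,0,0]:
+L1 (α=1) → [168, 246, 204]
+L2 (α=1/2) → [161, 439/2, 137]
rounded: [161, 220, 137]

at x=2,y=1 over L1,L2:
+L1 (α=1) → [196, 141, 79]
+L2 (α=1) → [42, 58, 9]
→ [42, 58, 9]

(0,2) stack=L1,L2; from [0,0,0]:
after L1 α=0: [0, 0, 0]
after L2 α=1/2: [68, 195/2, 17]
rounded: [68, 98, 17]

query (1,2) [L1,L3,L4] — begin 0,0,0
+L1 (α=1/4) → [19/4, 23, 111/2]
+L3 (α=2/7) → [631/28, 303/7, 1331/14]
+L4 (α=1/2) → [3879/56, 1815/14, 4663/28]
rounded: [69, 130, 167]

at x=1,y=0 over L1,L3,L4,L5,L6:
+L1 (α=1/4) → [59/4, 119/2, 27]
+L3 (α=1/2) → [851/8, 313/4, 67]
+L4 (α=6/7) → [5459/56, 3865/28, 769/7]
+L5 (α=3/5) → [26123/140, 1529/14, 1874/35]
+L6 (α=5/6) → [151423/840, 11189/84, 3737/105]
→ [180, 133, 36]

query (0,3) [L1,L3,L4,L5,L6] — begin 0,0,0
L1 α=1/3: [49, 221/3, 155/3]
L3 α=5/7: [1293/7, 3532/21, 2155/21]
L4 α=1/2: [1147/7, 4519/42, 2785/42]
L5 α=1/2: [850/7, 4813/84, 4507/84]
L6 α=1/3: [940/7, 6703/126, 10261/126]
rounded: [134, 53, 81]

query (1,3) [L1,L3,L4,L5,L6] — begin 0,0,0
L1 α=0: [0, 0, 0]
L3 α=1/2: [133/2, 215/2, 219/2]
L4 α=5/8: [2829/16, 1915/16, 3117/16]
L5 α=1: [14, 201, 203]
L6 α=2/3: [368/3, 139, 385/3]
= [123, 139, 128]


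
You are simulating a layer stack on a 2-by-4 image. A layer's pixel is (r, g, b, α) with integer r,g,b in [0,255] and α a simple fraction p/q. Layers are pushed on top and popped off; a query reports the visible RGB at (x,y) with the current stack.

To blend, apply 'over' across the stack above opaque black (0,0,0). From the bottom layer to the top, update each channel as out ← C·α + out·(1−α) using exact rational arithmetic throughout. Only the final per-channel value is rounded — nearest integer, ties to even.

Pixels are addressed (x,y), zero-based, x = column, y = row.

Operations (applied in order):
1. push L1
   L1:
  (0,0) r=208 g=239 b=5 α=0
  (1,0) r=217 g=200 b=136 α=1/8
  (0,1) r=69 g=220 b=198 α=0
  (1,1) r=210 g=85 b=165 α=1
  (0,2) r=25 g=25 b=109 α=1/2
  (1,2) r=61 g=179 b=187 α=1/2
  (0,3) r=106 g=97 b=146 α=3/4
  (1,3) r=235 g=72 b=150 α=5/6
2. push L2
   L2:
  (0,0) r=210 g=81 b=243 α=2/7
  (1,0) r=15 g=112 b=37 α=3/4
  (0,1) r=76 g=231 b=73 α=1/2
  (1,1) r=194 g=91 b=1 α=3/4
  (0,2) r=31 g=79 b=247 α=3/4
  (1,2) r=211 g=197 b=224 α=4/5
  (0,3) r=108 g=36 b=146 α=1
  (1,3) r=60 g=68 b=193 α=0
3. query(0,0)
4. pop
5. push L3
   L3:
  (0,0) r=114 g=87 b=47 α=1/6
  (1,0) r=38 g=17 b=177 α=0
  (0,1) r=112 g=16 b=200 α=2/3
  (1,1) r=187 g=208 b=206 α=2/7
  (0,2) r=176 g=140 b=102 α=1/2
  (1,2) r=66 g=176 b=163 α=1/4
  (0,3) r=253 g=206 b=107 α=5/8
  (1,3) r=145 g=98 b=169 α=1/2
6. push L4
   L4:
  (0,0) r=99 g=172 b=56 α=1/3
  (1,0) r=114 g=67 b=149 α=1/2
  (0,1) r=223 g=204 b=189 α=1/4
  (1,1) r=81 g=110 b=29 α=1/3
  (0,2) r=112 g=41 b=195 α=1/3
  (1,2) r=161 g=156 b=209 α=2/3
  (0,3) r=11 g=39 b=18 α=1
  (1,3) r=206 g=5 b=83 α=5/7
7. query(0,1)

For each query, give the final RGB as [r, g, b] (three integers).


(0,0) stack=L1,L2; from [0,0,0]:
after L1 α=0: [0, 0, 0]
after L2 α=2/7: [60, 162/7, 486/7]
= [60, 23, 69]

query (0,1) [L1,L3,L4] — begin 0,0,0
+L1 (α=0) → [0, 0, 0]
+L3 (α=2/3) → [224/3, 32/3, 400/3]
+L4 (α=1/4) → [447/4, 59, 589/4]
rounded: [112, 59, 147]


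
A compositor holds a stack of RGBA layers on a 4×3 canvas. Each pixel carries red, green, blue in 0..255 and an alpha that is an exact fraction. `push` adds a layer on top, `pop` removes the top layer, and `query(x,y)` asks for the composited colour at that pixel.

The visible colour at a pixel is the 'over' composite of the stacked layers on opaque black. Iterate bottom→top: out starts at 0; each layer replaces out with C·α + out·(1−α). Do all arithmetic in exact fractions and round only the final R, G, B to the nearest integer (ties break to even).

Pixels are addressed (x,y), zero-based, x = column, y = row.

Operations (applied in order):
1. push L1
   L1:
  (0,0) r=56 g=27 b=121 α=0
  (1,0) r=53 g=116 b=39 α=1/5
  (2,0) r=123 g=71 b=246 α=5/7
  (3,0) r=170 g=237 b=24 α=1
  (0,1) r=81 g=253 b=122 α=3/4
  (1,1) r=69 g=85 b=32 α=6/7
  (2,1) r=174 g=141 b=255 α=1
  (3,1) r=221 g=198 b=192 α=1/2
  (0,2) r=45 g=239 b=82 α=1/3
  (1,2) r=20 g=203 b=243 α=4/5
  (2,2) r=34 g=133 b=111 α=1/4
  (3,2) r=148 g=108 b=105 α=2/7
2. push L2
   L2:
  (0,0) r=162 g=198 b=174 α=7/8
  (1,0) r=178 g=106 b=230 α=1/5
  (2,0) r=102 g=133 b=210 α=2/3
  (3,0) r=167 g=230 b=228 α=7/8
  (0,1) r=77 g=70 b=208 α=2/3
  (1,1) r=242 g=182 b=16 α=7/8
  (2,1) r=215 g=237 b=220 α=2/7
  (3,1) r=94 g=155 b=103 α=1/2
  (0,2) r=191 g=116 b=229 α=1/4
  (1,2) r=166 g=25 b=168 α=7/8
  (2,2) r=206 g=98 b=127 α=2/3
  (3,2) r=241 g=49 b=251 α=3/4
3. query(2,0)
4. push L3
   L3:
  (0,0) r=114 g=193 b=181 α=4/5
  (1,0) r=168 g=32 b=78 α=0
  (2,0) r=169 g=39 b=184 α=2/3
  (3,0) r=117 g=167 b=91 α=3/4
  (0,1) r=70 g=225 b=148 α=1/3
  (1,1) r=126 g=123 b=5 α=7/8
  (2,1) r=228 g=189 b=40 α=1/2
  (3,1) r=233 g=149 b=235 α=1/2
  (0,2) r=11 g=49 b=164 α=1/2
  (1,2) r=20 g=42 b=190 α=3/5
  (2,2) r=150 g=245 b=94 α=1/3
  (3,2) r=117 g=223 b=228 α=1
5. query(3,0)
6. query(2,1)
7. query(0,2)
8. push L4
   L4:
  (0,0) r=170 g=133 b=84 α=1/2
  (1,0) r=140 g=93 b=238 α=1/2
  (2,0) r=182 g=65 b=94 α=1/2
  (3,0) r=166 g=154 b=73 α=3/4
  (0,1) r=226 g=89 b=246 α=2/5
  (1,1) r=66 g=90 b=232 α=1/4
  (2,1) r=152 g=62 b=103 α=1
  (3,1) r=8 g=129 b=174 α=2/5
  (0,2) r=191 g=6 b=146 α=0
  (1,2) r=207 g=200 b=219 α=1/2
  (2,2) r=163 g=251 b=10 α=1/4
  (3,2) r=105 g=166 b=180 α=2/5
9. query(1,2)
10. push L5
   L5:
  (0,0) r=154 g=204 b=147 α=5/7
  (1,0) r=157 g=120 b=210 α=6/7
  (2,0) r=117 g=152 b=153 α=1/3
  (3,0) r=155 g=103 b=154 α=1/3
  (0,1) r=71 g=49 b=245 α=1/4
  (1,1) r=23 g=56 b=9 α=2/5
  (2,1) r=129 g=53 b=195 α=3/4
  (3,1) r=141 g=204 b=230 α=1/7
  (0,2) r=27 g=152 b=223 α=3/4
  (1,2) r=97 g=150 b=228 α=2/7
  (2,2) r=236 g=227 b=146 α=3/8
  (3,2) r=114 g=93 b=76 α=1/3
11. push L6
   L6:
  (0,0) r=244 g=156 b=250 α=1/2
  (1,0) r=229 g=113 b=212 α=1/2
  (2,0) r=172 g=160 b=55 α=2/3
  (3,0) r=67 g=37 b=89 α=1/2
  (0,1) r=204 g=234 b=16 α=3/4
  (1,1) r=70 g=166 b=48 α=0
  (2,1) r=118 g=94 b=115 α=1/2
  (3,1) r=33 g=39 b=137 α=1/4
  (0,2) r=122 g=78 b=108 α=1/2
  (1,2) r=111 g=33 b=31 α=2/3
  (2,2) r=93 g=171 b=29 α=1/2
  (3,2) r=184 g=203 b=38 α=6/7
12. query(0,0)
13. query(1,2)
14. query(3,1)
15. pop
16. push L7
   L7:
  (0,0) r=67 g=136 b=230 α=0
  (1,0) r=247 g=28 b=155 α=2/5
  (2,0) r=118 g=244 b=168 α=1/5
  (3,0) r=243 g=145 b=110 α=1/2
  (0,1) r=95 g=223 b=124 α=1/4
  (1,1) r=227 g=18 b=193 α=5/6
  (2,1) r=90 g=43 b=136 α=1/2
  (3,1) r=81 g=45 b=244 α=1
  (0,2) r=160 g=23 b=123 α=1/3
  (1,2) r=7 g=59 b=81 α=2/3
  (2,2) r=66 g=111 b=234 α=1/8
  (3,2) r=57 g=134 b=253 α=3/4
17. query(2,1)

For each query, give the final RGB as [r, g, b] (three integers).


query (2,0) [L1,L2] — begin 0,0,0
L1 α=5/7: [615/7, 355/7, 1230/7]
L2 α=2/3: [681/7, 739/7, 1390/7]
rounded: [97, 106, 199]

at x=3,y=0 over L1,L2,L3:
+L1 (α=1) → [170, 237, 24]
+L2 (α=7/8) → [1339/8, 1847/8, 405/2]
+L3 (α=3/4) → [4147/32, 5855/32, 951/8]
= [130, 183, 119]

(2,1) stack=L1,L2,L3; from [0,0,0]:
L1 α=1: [174, 141, 255]
L2 α=2/7: [1300/7, 1179/7, 245]
L3 α=1/2: [1448/7, 1251/7, 285/2]
rounded: [207, 179, 142]

query (0,2) [L1,L2,L3] — begin 0,0,0
L1 α=1/3: [15, 239/3, 82/3]
L2 α=1/4: [59, 355/4, 311/4]
L3 α=1/2: [35, 551/8, 967/8]
→ [35, 69, 121]

(1,2) stack=L1,L2,L3,L4; from [0,0,0]:
after L1 α=4/5: [16, 812/5, 972/5]
after L2 α=7/8: [589/4, 1687/40, 1713/10]
after L3 α=3/5: [709/10, 4207/100, 4563/25]
after L4 α=1/2: [2779/20, 24207/200, 5019/25]
rounded: [139, 121, 201]

at x=0,y=0 over L1,L2,L3,L4,L5,L6:
+L1 (α=0) → [0, 0, 0]
+L2 (α=7/8) → [567/4, 693/4, 609/4]
+L3 (α=4/5) → [2391/20, 3781/20, 701/4]
+L4 (α=1/2) → [5791/40, 6441/40, 1037/8]
+L5 (α=5/7) → [21191/140, 26841/140, 3977/28]
+L6 (α=1/2) → [55351/280, 48681/280, 10977/56]
→ [198, 174, 196]

at x=1,y=2 over L1,L2,L3,L4,L5,L6:
+L1 (α=4/5) → [16, 812/5, 972/5]
+L2 (α=7/8) → [589/4, 1687/40, 1713/10]
+L3 (α=3/5) → [709/10, 4207/100, 4563/25]
+L4 (α=1/2) → [2779/20, 24207/200, 5019/25]
+L5 (α=2/7) → [3555/28, 36207/280, 7299/35]
+L6 (α=2/3) → [3257/28, 18229/280, 9469/105]
= [116, 65, 90]

at x=3,y=1 over L1,L2,L3,L4,L5,L6:
L1 α=1/2: [221/2, 99, 96]
L2 α=1/2: [409/4, 127, 199/2]
L3 α=1/2: [1341/8, 138, 669/4]
L4 α=2/5: [4151/40, 672/5, 3399/20]
L5 α=1/7: [15273/140, 5052/35, 12497/70]
L6 α=1/4: [50439/560, 16521/140, 47081/280]
rounded: [90, 118, 168]

query (2,1) [L1,L2,L3,L4,L5,L7] — begin 0,0,0
after L1 α=1: [174, 141, 255]
after L2 α=2/7: [1300/7, 1179/7, 245]
after L3 α=1/2: [1448/7, 1251/7, 285/2]
after L4 α=1: [152, 62, 103]
after L5 α=3/4: [539/4, 221/4, 172]
after L7 α=1/2: [899/8, 393/8, 154]
= [112, 49, 154]


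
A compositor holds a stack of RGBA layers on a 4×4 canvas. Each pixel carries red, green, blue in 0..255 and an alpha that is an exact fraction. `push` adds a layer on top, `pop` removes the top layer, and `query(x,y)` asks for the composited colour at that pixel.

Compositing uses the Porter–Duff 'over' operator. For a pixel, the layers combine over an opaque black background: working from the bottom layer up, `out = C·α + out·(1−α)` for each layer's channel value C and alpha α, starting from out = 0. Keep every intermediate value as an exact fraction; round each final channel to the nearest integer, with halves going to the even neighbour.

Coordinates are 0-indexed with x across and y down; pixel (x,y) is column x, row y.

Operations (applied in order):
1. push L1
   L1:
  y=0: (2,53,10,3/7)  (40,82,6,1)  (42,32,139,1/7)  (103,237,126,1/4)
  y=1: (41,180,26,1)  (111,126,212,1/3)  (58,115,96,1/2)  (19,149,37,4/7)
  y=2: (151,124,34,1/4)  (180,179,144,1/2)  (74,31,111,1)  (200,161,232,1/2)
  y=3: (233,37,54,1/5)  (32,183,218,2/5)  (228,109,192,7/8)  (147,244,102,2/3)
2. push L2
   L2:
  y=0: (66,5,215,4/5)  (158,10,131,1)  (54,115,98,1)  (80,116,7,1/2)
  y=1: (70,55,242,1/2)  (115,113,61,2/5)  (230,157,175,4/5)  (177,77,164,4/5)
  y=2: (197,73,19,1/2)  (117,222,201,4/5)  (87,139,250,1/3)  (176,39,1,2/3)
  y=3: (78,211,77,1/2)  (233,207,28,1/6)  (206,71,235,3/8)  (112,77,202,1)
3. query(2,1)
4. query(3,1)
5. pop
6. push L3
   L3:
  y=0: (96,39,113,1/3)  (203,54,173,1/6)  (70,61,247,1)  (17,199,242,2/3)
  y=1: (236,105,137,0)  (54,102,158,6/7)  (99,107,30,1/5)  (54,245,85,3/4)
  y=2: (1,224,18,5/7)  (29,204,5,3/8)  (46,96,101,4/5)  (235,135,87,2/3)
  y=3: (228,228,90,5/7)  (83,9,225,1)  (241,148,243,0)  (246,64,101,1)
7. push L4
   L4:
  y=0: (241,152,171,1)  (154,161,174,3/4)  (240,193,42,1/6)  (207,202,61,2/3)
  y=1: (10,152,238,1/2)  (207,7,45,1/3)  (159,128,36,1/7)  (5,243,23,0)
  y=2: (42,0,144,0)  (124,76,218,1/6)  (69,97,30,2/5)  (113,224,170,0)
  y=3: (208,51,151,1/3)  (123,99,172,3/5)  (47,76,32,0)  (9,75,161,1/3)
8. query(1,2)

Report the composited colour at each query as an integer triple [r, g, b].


query (2,1) [L1,L2] — begin 0,0,0
L1 α=1/2: [29, 115/2, 48]
L2 α=4/5: [949/5, 1371/10, 748/5]
rounded: [190, 137, 150]

(3,1) stack=L1,L2; from [0,0,0]:
+L1 (α=4/7) → [76/7, 596/7, 148/7]
+L2 (α=4/5) → [5032/35, 2752/35, 948/7]
→ [144, 79, 135]

(1,2) stack=L1,L3,L4; from [0,0,0]:
L1 α=1/2: [90, 179/2, 72]
L3 α=3/8: [537/8, 2119/16, 375/8]
L4 α=1/6: [3677/48, 3937/32, 3619/48]
→ [77, 123, 75]


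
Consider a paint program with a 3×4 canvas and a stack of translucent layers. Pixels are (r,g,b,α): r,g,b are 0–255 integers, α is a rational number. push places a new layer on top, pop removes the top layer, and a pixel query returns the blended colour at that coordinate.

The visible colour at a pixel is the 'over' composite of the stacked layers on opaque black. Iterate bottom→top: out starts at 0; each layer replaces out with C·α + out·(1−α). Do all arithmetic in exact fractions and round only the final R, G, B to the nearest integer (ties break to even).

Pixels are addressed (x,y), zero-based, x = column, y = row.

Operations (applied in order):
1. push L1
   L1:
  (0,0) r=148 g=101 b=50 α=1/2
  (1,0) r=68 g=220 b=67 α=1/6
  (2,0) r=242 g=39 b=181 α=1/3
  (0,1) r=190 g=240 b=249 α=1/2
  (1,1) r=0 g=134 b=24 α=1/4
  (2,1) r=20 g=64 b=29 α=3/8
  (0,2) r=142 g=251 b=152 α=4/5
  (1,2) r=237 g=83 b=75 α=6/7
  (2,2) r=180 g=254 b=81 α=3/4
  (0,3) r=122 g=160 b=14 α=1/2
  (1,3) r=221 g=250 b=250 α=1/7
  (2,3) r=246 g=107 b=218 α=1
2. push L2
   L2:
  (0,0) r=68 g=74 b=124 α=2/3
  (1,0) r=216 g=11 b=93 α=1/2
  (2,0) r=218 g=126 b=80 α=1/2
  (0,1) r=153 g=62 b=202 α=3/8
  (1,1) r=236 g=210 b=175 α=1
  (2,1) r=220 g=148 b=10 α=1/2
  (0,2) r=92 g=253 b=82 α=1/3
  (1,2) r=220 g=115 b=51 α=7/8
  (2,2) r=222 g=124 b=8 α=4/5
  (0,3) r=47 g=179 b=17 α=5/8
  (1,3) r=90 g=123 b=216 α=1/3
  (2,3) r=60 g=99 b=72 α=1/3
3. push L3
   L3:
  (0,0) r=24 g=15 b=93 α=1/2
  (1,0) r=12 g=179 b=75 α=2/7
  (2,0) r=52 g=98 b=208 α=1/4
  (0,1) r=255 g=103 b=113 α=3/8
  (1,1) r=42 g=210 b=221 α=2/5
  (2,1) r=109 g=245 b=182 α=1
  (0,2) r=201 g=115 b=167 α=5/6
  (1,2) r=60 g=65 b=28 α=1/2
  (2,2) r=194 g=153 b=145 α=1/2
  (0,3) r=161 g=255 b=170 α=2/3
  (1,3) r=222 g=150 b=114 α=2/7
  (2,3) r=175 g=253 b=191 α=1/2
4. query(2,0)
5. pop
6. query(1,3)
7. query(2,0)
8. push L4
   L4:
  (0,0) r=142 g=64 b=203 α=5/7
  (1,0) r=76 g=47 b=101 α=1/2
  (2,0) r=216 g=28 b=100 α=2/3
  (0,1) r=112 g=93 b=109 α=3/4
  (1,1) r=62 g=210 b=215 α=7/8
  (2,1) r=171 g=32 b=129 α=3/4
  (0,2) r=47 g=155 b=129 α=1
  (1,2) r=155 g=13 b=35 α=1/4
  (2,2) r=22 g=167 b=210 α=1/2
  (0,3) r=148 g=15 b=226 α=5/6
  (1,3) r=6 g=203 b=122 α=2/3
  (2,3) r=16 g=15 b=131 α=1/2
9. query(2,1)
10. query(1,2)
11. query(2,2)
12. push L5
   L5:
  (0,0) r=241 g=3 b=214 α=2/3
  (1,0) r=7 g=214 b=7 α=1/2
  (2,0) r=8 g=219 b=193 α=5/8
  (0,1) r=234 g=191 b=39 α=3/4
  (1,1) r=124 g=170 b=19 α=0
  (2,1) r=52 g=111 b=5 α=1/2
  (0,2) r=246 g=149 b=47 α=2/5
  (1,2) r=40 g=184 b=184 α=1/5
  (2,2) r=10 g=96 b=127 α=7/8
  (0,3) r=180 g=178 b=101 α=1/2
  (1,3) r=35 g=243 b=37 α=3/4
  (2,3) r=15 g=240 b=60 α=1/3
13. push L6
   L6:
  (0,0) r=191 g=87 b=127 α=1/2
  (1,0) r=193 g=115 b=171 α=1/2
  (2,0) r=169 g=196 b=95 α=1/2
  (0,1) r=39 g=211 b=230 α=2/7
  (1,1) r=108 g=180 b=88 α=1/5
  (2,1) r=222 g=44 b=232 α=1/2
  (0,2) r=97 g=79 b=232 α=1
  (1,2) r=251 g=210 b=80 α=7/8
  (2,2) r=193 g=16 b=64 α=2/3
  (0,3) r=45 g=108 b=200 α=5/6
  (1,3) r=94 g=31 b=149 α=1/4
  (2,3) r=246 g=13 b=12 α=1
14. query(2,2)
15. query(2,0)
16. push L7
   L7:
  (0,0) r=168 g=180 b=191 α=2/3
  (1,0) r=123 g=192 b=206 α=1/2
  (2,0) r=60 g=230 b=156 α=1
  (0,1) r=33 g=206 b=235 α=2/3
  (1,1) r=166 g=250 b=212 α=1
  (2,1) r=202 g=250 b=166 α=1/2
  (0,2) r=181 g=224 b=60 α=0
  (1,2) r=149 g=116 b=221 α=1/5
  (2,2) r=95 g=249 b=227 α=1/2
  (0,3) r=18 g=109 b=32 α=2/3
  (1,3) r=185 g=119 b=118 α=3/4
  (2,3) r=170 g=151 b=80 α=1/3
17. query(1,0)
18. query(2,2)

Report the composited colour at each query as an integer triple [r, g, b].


query (2,0) [L1,L2,L3] — begin 0,0,0
+L1 (α=1/3) → [242/3, 13, 181/3]
+L2 (α=1/2) → [448/3, 139/2, 421/6]
+L3 (α=1/4) → [125, 613/8, 837/8]
= [125, 77, 105]

(1,3) stack=L1,L2; from [0,0,0]:
+L1 (α=1/7) → [221/7, 250/7, 250/7]
+L2 (α=1/3) → [1072/21, 1361/21, 2012/21]
→ [51, 65, 96]

query (2,0) [L1,L2] — begin 0,0,0
+L1 (α=1/3) → [242/3, 13, 181/3]
+L2 (α=1/2) → [448/3, 139/2, 421/6]
rounded: [149, 70, 70]

at x=2,y=1 over L1,L2,L4:
L1 α=3/8: [15/2, 24, 87/8]
L2 α=1/2: [455/4, 86, 167/16]
L4 α=3/4: [2507/16, 91/2, 6359/64]
→ [157, 46, 99]

(1,2) stack=L1,L2,L4; from [0,0,0]:
L1 α=6/7: [1422/7, 498/7, 450/7]
L2 α=7/8: [6101/28, 6133/56, 2949/56]
L4 α=1/4: [22643/112, 19127/224, 10807/224]
rounded: [202, 85, 48]

query (2,2) [L1,L2,L4] — begin 0,0,0
after L1 α=3/4: [135, 381/2, 243/4]
after L2 α=4/5: [1023/5, 1373/10, 371/20]
after L4 α=1/2: [1133/10, 3043/20, 4571/40]
= [113, 152, 114]

(2,2) stack=L1,L2,L4,L5,L6; from [0,0,0]:
+L1 (α=3/4) → [135, 381/2, 243/4]
+L2 (α=4/5) → [1023/5, 1373/10, 371/20]
+L4 (α=1/2) → [1133/10, 3043/20, 4571/40]
+L5 (α=7/8) → [1833/80, 16483/160, 40131/320]
+L6 (α=2/3) → [32713/240, 7201/160, 81091/960]
= [136, 45, 84]

query (2,0) [L1,L2,L4,L5,L6] — begin 0,0,0
after L1 α=1/3: [242/3, 13, 181/3]
after L2 α=1/2: [448/3, 139/2, 421/6]
after L4 α=2/3: [1744/9, 251/6, 1621/18]
after L5 α=5/8: [233/3, 2441/16, 7411/48]
after L6 α=1/2: [370/3, 5577/32, 11971/96]
rounded: [123, 174, 125]

at x=1,y=0 over L1,L2,L4,L5,L6,L7:
+L1 (α=1/6) → [34/3, 110/3, 67/6]
+L2 (α=1/2) → [341/3, 143/6, 625/12]
+L4 (α=1/2) → [569/6, 425/12, 1837/24]
+L5 (α=1/2) → [611/12, 2993/24, 2005/48]
+L6 (α=1/2) → [2927/24, 5753/48, 10213/96]
+L7 (α=1/2) → [5879/48, 14969/96, 29989/192]
→ [122, 156, 156]

(2,2) stack=L1,L2,L4,L5,L6,L7; from [0,0,0]:
L1 α=3/4: [135, 381/2, 243/4]
L2 α=4/5: [1023/5, 1373/10, 371/20]
L4 α=1/2: [1133/10, 3043/20, 4571/40]
L5 α=7/8: [1833/80, 16483/160, 40131/320]
L6 α=2/3: [32713/240, 7201/160, 81091/960]
L7 α=1/2: [55513/480, 47041/320, 299011/1920]
→ [116, 147, 156]


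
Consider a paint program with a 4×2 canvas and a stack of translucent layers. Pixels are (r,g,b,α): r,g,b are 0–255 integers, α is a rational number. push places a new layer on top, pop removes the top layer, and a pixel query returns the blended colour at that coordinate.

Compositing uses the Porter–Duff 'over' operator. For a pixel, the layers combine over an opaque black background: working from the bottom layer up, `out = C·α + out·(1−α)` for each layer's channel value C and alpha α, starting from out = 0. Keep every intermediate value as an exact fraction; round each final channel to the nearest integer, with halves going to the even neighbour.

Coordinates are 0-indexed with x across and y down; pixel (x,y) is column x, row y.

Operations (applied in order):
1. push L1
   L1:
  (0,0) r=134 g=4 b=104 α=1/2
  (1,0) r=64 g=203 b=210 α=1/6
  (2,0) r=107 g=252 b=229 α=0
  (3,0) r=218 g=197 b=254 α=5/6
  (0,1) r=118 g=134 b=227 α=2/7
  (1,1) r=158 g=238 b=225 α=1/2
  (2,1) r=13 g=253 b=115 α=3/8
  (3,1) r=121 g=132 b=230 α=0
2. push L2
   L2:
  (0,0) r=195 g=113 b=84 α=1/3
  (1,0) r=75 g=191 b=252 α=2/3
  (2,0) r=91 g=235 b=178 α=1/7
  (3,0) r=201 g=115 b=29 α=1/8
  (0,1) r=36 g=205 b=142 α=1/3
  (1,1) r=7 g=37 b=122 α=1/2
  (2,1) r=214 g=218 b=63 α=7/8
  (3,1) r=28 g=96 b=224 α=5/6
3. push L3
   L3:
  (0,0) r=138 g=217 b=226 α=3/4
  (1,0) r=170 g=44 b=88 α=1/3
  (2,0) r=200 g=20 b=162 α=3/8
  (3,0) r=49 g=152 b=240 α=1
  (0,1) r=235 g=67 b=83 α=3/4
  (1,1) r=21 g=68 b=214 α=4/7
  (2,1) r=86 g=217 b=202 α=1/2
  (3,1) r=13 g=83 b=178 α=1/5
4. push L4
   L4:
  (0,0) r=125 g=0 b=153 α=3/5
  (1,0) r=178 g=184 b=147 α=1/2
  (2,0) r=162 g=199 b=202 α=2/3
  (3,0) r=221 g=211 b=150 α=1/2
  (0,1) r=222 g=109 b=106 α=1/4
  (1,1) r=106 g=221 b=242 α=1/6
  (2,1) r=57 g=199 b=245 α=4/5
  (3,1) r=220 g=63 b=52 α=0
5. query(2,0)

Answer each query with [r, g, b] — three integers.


at x=2,y=0 over L1,L2,L3,L4:
+L1 (α=0) → [0, 0, 0]
+L2 (α=1/7) → [13, 235/7, 178/7]
+L3 (α=3/8) → [665/8, 1595/56, 1073/14]
+L4 (α=2/3) → [3257/24, 7961/56, 2243/14]
= [136, 142, 160]


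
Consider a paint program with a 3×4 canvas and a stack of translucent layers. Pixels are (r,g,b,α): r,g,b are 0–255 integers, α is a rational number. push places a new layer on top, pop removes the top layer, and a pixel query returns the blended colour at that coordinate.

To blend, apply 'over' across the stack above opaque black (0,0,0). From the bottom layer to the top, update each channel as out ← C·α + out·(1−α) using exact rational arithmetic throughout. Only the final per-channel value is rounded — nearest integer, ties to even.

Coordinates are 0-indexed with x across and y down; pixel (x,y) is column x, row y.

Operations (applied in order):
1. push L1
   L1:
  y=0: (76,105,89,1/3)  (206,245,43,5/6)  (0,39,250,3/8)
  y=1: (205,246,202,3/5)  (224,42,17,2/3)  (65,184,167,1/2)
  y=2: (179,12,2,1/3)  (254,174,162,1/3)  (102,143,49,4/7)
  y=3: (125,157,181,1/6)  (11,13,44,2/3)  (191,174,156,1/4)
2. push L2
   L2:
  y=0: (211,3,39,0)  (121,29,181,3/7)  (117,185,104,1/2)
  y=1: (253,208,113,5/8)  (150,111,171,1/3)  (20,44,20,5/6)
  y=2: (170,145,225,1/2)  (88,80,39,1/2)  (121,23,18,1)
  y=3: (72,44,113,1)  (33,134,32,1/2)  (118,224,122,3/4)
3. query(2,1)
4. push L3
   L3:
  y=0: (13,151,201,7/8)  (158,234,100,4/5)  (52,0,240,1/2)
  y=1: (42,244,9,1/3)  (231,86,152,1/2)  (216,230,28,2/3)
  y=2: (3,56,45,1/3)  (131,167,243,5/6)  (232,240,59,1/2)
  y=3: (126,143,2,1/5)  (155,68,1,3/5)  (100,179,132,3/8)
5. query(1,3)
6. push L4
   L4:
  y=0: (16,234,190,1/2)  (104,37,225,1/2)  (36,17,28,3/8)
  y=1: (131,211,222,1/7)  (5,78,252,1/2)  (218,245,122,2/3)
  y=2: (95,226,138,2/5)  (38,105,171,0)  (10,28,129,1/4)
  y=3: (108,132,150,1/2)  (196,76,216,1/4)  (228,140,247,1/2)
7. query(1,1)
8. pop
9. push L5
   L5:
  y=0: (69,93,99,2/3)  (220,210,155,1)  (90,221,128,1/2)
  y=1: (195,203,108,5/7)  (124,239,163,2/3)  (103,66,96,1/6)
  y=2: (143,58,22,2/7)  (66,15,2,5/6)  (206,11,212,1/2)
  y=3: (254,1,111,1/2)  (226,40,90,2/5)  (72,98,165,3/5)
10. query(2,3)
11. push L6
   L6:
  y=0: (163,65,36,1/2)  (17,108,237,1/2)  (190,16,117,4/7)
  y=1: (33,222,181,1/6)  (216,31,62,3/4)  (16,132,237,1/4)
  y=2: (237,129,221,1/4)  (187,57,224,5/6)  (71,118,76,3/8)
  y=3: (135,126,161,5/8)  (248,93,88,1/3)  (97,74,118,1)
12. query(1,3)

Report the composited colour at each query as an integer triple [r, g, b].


query (2,1) [L1,L2] — begin 0,0,0
L1 α=1/2: [65/2, 92, 167/2]
L2 α=5/6: [265/12, 52, 367/12]
= [22, 52, 31]

query (1,3) [L1,L2,L3] — begin 0,0,0
L1 α=2/3: [22/3, 26/3, 88/3]
L2 α=1/2: [121/6, 214/3, 92/3]
L3 α=3/5: [1516/15, 208/3, 193/15]
→ [101, 69, 13]

at x=1,y=1 over L1,L2,L3,L4:
after L1 α=2/3: [448/3, 28, 34/3]
after L2 α=1/3: [1346/9, 167/3, 581/9]
after L3 α=1/2: [3425/18, 425/6, 1949/18]
after L4 α=1/2: [3515/36, 893/12, 6485/36]
rounded: [98, 74, 180]

query (2,3) [L1,L2,L3,L5] — begin 0,0,0
after L1 α=1/4: [191/4, 87/2, 39]
after L2 α=3/4: [1607/16, 1431/8, 405/4]
after L3 α=3/8: [12835/128, 11451/64, 3609/32]
after L5 α=3/5: [26659/320, 20859/160, 11529/80]
→ [83, 130, 144]

query (1,3) [L1,L2,L3,L5,L6] — begin 0,0,0
L1 α=2/3: [22/3, 26/3, 88/3]
L2 α=1/2: [121/6, 214/3, 92/3]
L3 α=3/5: [1516/15, 208/3, 193/15]
L5 α=2/5: [3776/25, 288/5, 1093/25]
L6 α=1/3: [4584/25, 347/5, 1462/25]
= [183, 69, 58]


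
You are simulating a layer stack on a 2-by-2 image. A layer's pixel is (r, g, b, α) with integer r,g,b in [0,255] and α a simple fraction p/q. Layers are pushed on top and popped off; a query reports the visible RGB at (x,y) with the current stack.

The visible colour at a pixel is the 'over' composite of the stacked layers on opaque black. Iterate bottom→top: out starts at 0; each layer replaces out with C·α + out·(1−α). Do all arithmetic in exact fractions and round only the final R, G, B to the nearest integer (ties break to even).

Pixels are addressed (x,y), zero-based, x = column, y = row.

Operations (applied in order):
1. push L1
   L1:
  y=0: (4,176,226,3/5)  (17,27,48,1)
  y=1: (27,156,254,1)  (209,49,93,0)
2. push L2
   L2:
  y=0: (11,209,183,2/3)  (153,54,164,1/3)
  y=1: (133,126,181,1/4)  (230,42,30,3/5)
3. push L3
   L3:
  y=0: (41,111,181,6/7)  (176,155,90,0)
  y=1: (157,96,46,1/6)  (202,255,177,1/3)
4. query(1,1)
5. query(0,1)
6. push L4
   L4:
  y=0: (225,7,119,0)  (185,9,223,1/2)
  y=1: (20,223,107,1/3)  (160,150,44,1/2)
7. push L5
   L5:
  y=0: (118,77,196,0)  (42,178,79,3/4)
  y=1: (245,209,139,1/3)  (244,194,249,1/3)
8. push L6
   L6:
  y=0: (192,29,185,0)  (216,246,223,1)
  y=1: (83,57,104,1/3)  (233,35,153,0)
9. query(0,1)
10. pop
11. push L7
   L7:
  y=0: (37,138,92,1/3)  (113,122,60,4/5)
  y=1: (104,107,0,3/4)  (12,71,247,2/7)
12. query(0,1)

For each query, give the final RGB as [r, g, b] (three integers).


(1,1) stack=L1,L2,L3; from [0,0,0]:
+L1 (α=0) → [0, 0, 0]
+L2 (α=3/5) → [138, 126/5, 18]
+L3 (α=1/3) → [478/3, 509/5, 71]
→ [159, 102, 71]

query (0,1) [L1,L2,L3] — begin 0,0,0
L1 α=1: [27, 156, 254]
L2 α=1/4: [107/2, 297/2, 943/4]
L3 α=1/6: [283/4, 559/4, 1633/8]
→ [71, 140, 204]

(0,1) stack=L1,L2,L3,L4,L5,L6; from [0,0,0]:
+L1 (α=1) → [27, 156, 254]
+L2 (α=1/4) → [107/2, 297/2, 943/4]
+L3 (α=1/6) → [283/4, 559/4, 1633/8]
+L4 (α=1/3) → [323/6, 335/2, 687/4]
+L5 (α=1/3) → [1058/9, 544/3, 965/6]
+L6 (α=1/3) → [2863/27, 1259/9, 1277/9]
rounded: [106, 140, 142]

(0,1) stack=L1,L2,L3,L4,L5,L7; from [0,0,0]:
after L1 α=1: [27, 156, 254]
after L2 α=1/4: [107/2, 297/2, 943/4]
after L3 α=1/6: [283/4, 559/4, 1633/8]
after L4 α=1/3: [323/6, 335/2, 687/4]
after L5 α=1/3: [1058/9, 544/3, 965/6]
after L7 α=3/4: [1933/18, 1507/12, 965/24]
= [107, 126, 40]


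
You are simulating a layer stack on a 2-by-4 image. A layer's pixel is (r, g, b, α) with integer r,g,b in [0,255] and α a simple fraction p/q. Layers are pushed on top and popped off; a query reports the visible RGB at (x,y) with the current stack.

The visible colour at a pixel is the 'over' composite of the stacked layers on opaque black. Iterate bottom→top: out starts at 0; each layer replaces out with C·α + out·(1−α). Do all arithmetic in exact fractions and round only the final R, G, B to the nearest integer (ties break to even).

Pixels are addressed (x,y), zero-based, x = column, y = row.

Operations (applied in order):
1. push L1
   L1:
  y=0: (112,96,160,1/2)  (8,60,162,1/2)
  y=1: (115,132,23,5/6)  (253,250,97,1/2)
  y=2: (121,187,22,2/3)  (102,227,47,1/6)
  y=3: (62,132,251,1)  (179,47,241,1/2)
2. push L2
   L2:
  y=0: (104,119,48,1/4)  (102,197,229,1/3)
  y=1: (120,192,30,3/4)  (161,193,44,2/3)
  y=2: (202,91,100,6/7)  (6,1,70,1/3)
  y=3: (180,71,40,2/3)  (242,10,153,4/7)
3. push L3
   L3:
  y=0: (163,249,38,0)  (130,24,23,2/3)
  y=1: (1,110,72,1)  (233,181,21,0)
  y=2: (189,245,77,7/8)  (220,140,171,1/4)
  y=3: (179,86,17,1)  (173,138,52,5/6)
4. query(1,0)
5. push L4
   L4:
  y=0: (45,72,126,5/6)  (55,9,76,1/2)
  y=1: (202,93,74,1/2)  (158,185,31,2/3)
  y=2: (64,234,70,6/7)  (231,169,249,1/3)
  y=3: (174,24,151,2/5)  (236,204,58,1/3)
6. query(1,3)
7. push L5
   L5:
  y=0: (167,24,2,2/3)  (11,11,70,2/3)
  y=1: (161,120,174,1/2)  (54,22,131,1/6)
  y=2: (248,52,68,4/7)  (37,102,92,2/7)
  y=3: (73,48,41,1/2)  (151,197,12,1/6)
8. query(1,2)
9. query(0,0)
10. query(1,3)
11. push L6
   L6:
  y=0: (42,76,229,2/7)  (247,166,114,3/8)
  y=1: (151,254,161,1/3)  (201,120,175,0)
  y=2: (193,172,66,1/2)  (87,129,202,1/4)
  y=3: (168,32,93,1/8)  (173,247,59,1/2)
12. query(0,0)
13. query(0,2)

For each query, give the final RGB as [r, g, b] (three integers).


at x=1,y=0 over L1,L2,L3:
after L1 α=1/2: [4, 30, 81]
after L2 α=1/3: [110/3, 257/3, 391/3]
after L3 α=2/3: [890/9, 401/9, 529/9]
rounded: [99, 45, 59]

at x=1,y=3 over L1,L2,L3,L4:
L1 α=1/2: [179/2, 47/2, 241/2]
L2 α=4/7: [2473/14, 221/14, 1947/14]
L3 α=5/6: [4861/28, 9881/84, 5587/84]
L4 α=1/3: [8165/42, 18449/126, 8023/126]
rounded: [194, 146, 64]

query (1,2) [L1,L2,L3,L4,L5] — begin 0,0,0
L1 α=1/6: [17, 227/6, 47/6]
L2 α=1/3: [40/3, 230/9, 257/9]
L3 α=1/4: [65, 325/6, 385/6]
L4 α=1/3: [361/3, 832/9, 1132/9]
L5 α=2/7: [2027/21, 5996/63, 7316/63]
rounded: [97, 95, 116]

(0,0) stack=L1,L2,L3,L4,L5; from [0,0,0]:
L1 α=1/2: [56, 48, 80]
L2 α=1/4: [68, 263/4, 72]
L3 α=0: [68, 263/4, 72]
L4 α=5/6: [293/6, 1703/24, 117]
L5 α=2/3: [2297/18, 2855/72, 121/3]
= [128, 40, 40]

at x=1,y=3 over L1,L2,L3,L4,L5:
L1 α=1/2: [179/2, 47/2, 241/2]
L2 α=4/7: [2473/14, 221/14, 1947/14]
L3 α=5/6: [4861/28, 9881/84, 5587/84]
L4 α=1/3: [8165/42, 18449/126, 8023/126]
L5 α=1/6: [47167/252, 117067/756, 41627/756]
→ [187, 155, 55]

query (0,0) [L1,L2,L3,L4,L5,L6] — begin 0,0,0
L1 α=1/2: [56, 48, 80]
L2 α=1/4: [68, 263/4, 72]
L3 α=0: [68, 263/4, 72]
L4 α=5/6: [293/6, 1703/24, 117]
L5 α=2/3: [2297/18, 2855/72, 121/3]
L6 α=2/7: [12997/126, 25219/504, 1979/21]
→ [103, 50, 94]

query (0,2) [L1,L2,L3,L4,L5,L6] — begin 0,0,0
+L1 (α=2/3) → [242/3, 374/3, 44/3]
+L2 (α=6/7) → [554/3, 2012/21, 1844/21]
+L3 (α=7/8) → [4523/24, 38027/168, 13163/168]
+L4 (α=6/7) → [13739/168, 273899/1176, 83723/1176]
+L5 (α=4/7) → [69291/392, 355435/2744, 190347/2744]
+L6 (α=1/2) → [144947/784, 827403/5488, 371451/5488]
= [185, 151, 68]


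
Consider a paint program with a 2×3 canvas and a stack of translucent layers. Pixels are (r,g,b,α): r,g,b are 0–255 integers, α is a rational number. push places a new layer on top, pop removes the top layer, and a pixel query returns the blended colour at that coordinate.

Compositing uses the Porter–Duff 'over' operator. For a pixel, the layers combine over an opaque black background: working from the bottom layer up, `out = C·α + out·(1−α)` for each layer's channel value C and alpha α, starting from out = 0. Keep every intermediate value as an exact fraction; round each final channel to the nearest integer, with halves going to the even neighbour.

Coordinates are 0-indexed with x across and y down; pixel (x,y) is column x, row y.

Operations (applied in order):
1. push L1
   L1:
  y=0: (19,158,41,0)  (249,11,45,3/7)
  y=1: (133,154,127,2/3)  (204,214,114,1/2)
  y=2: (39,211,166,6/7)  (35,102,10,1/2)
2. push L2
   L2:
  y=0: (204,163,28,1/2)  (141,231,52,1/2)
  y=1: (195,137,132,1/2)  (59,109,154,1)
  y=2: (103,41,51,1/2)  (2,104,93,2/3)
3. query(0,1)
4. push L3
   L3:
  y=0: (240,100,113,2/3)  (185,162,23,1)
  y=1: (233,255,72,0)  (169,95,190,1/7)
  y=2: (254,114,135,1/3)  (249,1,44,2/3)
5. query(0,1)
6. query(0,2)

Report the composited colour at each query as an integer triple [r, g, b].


at x=0,y=1 over L1,L2:
L1 α=2/3: [266/3, 308/3, 254/3]
L2 α=1/2: [851/6, 719/6, 325/3]
→ [142, 120, 108]

at x=0,y=1 over L1,L2,L3:
L1 α=2/3: [266/3, 308/3, 254/3]
L2 α=1/2: [851/6, 719/6, 325/3]
L3 α=0: [851/6, 719/6, 325/3]
= [142, 120, 108]

at x=0,y=2 over L1,L2,L3:
+L1 (α=6/7) → [234/7, 1266/7, 996/7]
+L2 (α=1/2) → [955/14, 1553/14, 1353/14]
+L3 (α=1/3) → [911/7, 2351/21, 766/7]
→ [130, 112, 109]


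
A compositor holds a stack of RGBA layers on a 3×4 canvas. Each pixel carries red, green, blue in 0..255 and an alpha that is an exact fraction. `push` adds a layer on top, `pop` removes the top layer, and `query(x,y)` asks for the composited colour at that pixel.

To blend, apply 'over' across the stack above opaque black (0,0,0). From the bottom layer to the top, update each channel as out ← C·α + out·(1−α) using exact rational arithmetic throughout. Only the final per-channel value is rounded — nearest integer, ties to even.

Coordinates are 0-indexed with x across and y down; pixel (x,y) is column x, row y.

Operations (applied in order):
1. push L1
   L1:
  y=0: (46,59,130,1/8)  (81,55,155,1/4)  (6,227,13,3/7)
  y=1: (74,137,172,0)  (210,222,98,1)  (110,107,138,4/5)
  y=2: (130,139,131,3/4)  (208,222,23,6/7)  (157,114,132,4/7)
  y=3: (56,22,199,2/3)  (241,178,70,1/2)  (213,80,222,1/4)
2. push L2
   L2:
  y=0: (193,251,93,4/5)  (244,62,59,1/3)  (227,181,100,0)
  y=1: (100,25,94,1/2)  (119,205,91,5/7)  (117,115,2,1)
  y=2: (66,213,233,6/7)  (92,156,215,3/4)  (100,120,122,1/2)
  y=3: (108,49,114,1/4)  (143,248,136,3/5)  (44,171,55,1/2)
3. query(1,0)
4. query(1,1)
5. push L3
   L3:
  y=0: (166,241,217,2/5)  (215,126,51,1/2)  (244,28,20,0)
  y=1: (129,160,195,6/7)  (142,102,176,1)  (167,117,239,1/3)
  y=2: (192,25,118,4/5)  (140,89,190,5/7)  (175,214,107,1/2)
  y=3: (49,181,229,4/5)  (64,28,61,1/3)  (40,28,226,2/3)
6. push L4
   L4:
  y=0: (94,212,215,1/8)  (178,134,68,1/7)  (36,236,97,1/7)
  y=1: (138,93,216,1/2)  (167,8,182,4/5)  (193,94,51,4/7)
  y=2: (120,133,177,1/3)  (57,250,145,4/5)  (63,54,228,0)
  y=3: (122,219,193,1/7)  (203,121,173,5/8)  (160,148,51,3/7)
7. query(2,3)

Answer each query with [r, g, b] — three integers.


(1,0) stack=L1,L2; from [0,0,0]:
after L1 α=1/4: [81/4, 55/4, 155/4]
after L2 α=1/3: [569/6, 179/6, 91/2]
→ [95, 30, 46]

at x=1,y=1 over L1,L2:
after L1 α=1: [210, 222, 98]
after L2 α=5/7: [145, 1469/7, 93]
rounded: [145, 210, 93]

query (2,3) [L1,L2,L3,L4] — begin 0,0,0
L1 α=1/4: [213/4, 20, 111/2]
L2 α=1/2: [389/8, 191/2, 221/4]
L3 α=2/3: [343/8, 101/2, 2029/12]
L4 α=3/7: [1303/14, 646/7, 2488/21]
rounded: [93, 92, 118]


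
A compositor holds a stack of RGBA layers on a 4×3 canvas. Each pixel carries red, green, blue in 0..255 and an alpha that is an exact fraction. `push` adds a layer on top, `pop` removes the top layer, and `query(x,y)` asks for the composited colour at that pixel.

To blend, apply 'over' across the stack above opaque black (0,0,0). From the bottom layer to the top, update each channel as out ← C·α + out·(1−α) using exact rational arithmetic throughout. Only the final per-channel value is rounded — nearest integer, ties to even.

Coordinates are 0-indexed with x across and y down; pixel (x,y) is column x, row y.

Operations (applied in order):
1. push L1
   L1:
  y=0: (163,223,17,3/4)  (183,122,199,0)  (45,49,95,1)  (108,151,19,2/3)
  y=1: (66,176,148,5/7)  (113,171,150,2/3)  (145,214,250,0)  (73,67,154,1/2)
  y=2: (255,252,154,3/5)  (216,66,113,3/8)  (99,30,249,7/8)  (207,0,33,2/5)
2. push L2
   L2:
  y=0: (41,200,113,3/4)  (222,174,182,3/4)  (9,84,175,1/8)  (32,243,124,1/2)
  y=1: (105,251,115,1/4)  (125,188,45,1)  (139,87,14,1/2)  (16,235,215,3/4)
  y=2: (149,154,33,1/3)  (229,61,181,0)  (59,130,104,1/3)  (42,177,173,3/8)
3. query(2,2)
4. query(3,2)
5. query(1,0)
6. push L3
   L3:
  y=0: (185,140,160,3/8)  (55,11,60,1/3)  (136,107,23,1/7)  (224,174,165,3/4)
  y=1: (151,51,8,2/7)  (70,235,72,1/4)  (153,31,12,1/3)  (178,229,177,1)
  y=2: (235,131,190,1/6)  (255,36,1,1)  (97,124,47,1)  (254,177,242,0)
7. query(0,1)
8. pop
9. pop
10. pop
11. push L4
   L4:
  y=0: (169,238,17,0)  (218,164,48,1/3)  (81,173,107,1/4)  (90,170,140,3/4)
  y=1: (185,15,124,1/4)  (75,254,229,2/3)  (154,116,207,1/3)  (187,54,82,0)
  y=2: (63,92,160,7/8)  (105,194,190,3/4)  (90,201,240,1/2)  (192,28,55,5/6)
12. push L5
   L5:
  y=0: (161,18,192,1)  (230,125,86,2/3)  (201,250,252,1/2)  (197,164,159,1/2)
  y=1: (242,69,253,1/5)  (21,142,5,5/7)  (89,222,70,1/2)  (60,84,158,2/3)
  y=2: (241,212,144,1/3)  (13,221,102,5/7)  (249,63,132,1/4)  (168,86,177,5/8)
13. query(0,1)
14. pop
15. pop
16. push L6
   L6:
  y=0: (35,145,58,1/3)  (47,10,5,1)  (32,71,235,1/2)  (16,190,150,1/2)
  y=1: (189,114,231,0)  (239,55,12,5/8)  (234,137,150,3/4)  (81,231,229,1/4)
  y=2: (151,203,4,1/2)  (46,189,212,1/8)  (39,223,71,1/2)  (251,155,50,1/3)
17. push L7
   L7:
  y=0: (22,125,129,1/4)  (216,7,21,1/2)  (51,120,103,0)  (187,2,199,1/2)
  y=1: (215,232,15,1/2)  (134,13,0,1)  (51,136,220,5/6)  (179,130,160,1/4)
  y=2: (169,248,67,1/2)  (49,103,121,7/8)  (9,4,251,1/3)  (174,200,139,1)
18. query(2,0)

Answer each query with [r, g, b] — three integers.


(2,2) stack=L1,L2; from [0,0,0]:
+L1 (α=7/8) → [693/8, 105/4, 1743/8]
+L2 (α=1/3) → [929/12, 365/6, 2159/12]
→ [77, 61, 180]

(3,2) stack=L1,L2; from [0,0,0]:
+L1 (α=2/5) → [414/5, 0, 66/5]
+L2 (α=3/8) → [135/2, 531/8, 585/8]
→ [68, 66, 73]

query (1,0) [L1,L2] — begin 0,0,0
L1 α=0: [0, 0, 0]
L2 α=3/4: [333/2, 261/2, 273/2]
= [166, 130, 136]

query (0,1) [L1,L2,L3] — begin 0,0,0
+L1 (α=5/7) → [330/7, 880/7, 740/7]
+L2 (α=1/4) → [1725/28, 4397/28, 3025/28]
+L3 (α=2/7) → [17081/196, 24841/196, 15573/196]
→ [87, 127, 79]

(0,1) stack=L4,L5; from [0,0,0]:
+L4 (α=1/4) → [185/4, 15/4, 31]
+L5 (α=1/5) → [427/5, 84/5, 377/5]
= [85, 17, 75]

query (2,0) [L6,L7] — begin 0,0,0
after L6 α=1/2: [16, 71/2, 235/2]
after L7 α=0: [16, 71/2, 235/2]
= [16, 36, 118]
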